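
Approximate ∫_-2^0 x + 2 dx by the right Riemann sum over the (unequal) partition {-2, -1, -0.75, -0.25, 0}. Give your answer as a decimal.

2.6875

Subinterval widths: 1, 0.25, 0.5, 0.25.
Right endpoints: -1, -0.75, -0.25, 0.
f(-1) = 1, f(-0.75) = 1.25, f(-0.25) = 1.75, f(0) = 2.
Sum = Σ Δx_i · f(x_i).
Sum = 2.6875.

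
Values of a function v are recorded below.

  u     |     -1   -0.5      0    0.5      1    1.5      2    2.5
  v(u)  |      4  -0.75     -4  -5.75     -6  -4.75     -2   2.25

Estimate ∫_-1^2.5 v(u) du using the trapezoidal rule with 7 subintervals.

Δu = 0.5.
T_7 = (0.5/2)·[4 + 2·(-0.75) + 2·(-4) + 2·(-5.75) + 2·(-6) + 2·(-4.75) + 2·(-2) + 2.25] = -10.0625.

-10.0625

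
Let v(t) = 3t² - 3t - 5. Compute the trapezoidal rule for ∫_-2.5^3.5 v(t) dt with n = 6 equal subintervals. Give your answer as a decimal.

Δt = (3.5 − (-2.5))/6 = 1.
v(-2.5) = 21.25, v(-1.5) = 6.25, v(-0.5) = -2.75, v(0.5) = -5.75, v(1.5) = -2.75, v(2.5) = 6.25, v(3.5) = 21.25.
T_6 = (Δt/2)·[v(t_0) + 2v(t_1) + ... + 2v(t_{5}) + v(t_6)].
Sum = 22.5.

22.5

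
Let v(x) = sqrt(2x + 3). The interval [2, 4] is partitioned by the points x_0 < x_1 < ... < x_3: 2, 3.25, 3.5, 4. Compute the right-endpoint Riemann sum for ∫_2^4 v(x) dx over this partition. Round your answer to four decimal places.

6.3016

Subinterval widths: 1.25, 0.25, 0.5.
Right endpoints: 3.25, 3.5, 4.
v(3.25) ≈ 3.0822, v(3.5) ≈ 3.1623, v(4) ≈ 3.3166.
Sum = Σ Δx_i · v(x_i).
Sum ≈ 6.3016.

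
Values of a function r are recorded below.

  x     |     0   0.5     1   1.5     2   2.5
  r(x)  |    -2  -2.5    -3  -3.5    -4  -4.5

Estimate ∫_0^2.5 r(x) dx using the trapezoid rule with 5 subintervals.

Δx = 0.5.
T_5 = (0.5/2)·[(-2) + 2·(-2.5) + 2·(-3) + 2·(-3.5) + 2·(-4) + (-4.5)] = -8.125.

-8.125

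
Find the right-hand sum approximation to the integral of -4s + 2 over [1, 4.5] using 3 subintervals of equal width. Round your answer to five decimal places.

-39.66667

Δs = (4.5 − 1)/3 = 7/6.
Right endpoints: 13/6, 10/3, 4.5.
f(13/6) = -20/3, f(10/3) = -34/3, f(4.5) = -16.
Sum = Δs · [f(13/6) + f(10/3) + f(4.5)].
Sum ≈ -39.66667.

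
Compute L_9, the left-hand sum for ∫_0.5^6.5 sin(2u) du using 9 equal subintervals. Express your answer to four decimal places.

-0.0151

Δu = (6.5 − 0.5)/9 = 2/3.
Left endpoints: 0.5, 7/6, 11/6, 2.5, 19/6, 23/6, 4.5, 31/6, 35/6.
f(0.5) ≈ 0.8415, f(7/6) ≈ 0.7231, f(11/6) ≈ -0.5013, f(2.5) ≈ -0.9589, f(19/6) ≈ 0.0501, f(23/6) ≈ 0.9825, f(4.5) ≈ 0.4121, f(31/6) ≈ -0.7886, f(35/6) ≈ -0.7831.
Sum = Δu · [f(0.5) + f(7/6) + f(11/6) + ...].
Sum ≈ -0.0151.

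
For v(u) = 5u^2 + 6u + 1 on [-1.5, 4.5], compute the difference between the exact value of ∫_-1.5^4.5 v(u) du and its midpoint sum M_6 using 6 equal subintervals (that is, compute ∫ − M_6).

2.5

Exact integral: ∫_-1.5^4.5 v(u) du = 217.5.
M_6 = 215.
Error = 217.5 − 215 = 2.5.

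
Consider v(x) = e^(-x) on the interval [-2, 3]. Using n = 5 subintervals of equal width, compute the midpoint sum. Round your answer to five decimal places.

7.04216

Δx = (3 − (-2))/5 = 1.
Midpoints: -1.5, -0.5, 0.5, 1.5, 2.5.
v(-1.5) ≈ 4.48169, v(-0.5) ≈ 1.64872, v(0.5) ≈ 0.60653, v(1.5) ≈ 0.22313, v(2.5) ≈ 0.08208.
Sum = Δx · [v(-1.5) + v(-0.5) + v(0.5) + v(1.5) + v(2.5)].
Sum ≈ 7.04216.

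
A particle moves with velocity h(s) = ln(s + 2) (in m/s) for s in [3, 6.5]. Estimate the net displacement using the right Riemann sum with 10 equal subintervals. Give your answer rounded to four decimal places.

Δs = (6.5 − 3)/10 = 0.35.
Right endpoints: 3.35, 3.7, 4.05, 4.4, 4.75, 5.1, 5.45, 5.8, 6.15, 6.5.
h(3.35) ≈ 1.6771, h(3.7) ≈ 1.7405, h(4.05) ≈ 1.8001, h(4.4) ≈ 1.8563, h(4.75) ≈ 1.9095, h(5.1) ≈ 1.9601, h(5.45) ≈ 2.0082, h(5.8) ≈ 2.0541, h(6.15) ≈ 2.0980, h(6.5) ≈ 2.1401.
Sum = Δs · [h(3.35) + h(3.7) + h(4.05) + ...].
Sum ≈ 6.7354.

6.7354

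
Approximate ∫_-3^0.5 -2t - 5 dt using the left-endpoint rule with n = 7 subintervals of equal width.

Δt = (0.5 − (-3))/7 = 0.5.
Left endpoints: -3, -2.5, -2, -1.5, -1, -0.5, 0.
f(-3) = 1, f(-2.5) = 0, f(-2) = -1, f(-1.5) = -2, f(-1) = -3, f(-0.5) = -4, f(0) = -5.
Sum = Δt · [f(-3) + f(-2.5) + f(-2) + ...].
Sum = -7.

-7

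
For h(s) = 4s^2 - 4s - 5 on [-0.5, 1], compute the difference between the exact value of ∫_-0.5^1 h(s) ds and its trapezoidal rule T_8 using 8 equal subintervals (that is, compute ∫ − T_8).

Exact integral: ∫_-0.5^1 h(s) ds = -7.5.
T_8 = -7.46484375.
Error = -7.5 − (-7.46484375) = -0.03515625.

-0.03515625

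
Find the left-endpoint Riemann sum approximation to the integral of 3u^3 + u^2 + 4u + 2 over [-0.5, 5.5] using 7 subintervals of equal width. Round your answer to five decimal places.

Δu = (5.5 − (-0.5))/7 = 6/7.
Left endpoints: -0.5, 5/14, 17/14, 29/14, 41/14, 53/14, 65/14.
f(-0.5) = -0.125, f(5/14) = 10133/2744, f(17/14) = 37601/2744, f(29/14) = 113165/2744, f(41/14) = 267929/2744, f(53/14) = 532997/2744, f(65/14) = 939473/2744.
Sum = Δu · [f(-0.5) + f(5/14) + f(17/14) + ...].
Sum ≈ 593.80102.

593.80102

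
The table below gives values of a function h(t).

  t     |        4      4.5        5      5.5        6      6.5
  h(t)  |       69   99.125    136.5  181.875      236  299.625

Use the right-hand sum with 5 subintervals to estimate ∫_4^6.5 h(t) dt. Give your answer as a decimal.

Δt = 0.5.
Sum = 0.5·[99.125 + 136.5 + 181.875 + 236 + 299.625] = 476.5625.

476.5625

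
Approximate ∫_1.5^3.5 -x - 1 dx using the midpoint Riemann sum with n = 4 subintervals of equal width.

-7

Δx = (3.5 − 1.5)/4 = 0.5.
Midpoints: 1.75, 2.25, 2.75, 3.25.
f(1.75) = -2.75, f(2.25) = -3.25, f(2.75) = -3.75, f(3.25) = -4.25.
Sum = Δx · [f(1.75) + f(2.25) + f(2.75) + f(3.25)].
Sum = -7.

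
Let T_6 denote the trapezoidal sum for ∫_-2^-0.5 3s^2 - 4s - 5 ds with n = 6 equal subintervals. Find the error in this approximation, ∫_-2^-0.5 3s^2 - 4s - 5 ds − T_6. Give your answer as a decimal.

-0.046875

Exact integral: ∫_-2^-0.5 f(s) ds = 7.875.
T_6 = 7.921875.
Error = 7.875 − 7.921875 = -0.046875.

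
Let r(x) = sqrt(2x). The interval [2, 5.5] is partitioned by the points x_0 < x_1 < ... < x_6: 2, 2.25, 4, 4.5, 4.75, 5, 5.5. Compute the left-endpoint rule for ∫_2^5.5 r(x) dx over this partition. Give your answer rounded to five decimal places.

8.72821

Subinterval widths: 0.25, 1.75, 0.5, 0.25, 0.25, 0.5.
Left endpoints: 2, 2.25, 4, 4.5, 4.75, 5.
r(2) ≈ 2.00000, r(2.25) ≈ 2.12132, r(4) ≈ 2.82843, r(4.5) ≈ 3.00000, r(4.75) ≈ 3.08221, r(5) ≈ 3.16228.
Sum = Σ Δx_i · r(x_i).
Sum ≈ 8.72821.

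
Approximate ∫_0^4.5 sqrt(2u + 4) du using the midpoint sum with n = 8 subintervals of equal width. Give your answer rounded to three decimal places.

12.960

Δu = (4.5 − 0)/8 = 0.5625.
Midpoints: 0.28125, 0.84375, 1.40625, 1.96875, 2.53125, 3.09375, 3.65625, 4.21875.
f(0.28125) ≈ 2.136, f(0.84375) ≈ 2.385, f(1.40625) ≈ 2.610, f(1.96875) ≈ 2.817, f(2.53125) ≈ 3.010, f(3.09375) ≈ 3.192, f(3.65625) ≈ 3.363, f(4.21875) ≈ 3.527.
Sum = Δu · [f(0.28125) + f(0.84375) + f(1.40625) + ...].
Sum ≈ 12.960.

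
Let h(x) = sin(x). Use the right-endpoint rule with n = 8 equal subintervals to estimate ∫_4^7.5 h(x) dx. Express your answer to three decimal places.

-0.614

Δx = (7.5 − 4)/8 = 0.4375.
Right endpoints: 4.4375, 4.875, 5.3125, 5.75, 6.1875, 6.625, 7.0625, 7.5.
h(4.4375) ≈ -0.962, h(4.875) ≈ -0.987, h(5.3125) ≈ -0.825, h(5.75) ≈ -0.508, h(6.1875) ≈ -0.096, h(6.625) ≈ 0.335, h(7.0625) ≈ 0.703, h(7.5) ≈ 0.938.
Sum = Δx · [h(4.4375) + h(4.875) + h(5.3125) + ...].
Sum ≈ -0.614.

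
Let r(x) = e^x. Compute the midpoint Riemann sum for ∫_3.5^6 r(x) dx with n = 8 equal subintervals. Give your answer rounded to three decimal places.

368.811

Δx = (6 − 3.5)/8 = 0.3125.
Midpoints: 3.65625, 3.96875, 4.28125, 4.59375, 4.90625, 5.21875, 5.53125, 5.84375.
r(3.65625) ≈ 38.716, r(3.96875) ≈ 52.918, r(4.28125) ≈ 72.331, r(4.59375) ≈ 98.864, r(4.90625) ≈ 135.132, r(5.21875) ≈ 184.703, r(5.53125) ≈ 252.459, r(5.84375) ≈ 345.071.
Sum = Δx · [r(3.65625) + r(3.96875) + r(4.28125) + ...].
Sum ≈ 368.811.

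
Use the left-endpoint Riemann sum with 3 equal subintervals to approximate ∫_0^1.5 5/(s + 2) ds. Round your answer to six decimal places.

3.083333

Δs = (1.5 − 0)/3 = 0.5.
Left endpoints: 0, 0.5, 1.
f(0) = 2.5, f(0.5) = 2, f(1) = 5/3.
Sum = Δs · [f(0) + f(0.5) + f(1)].
Sum ≈ 3.083333.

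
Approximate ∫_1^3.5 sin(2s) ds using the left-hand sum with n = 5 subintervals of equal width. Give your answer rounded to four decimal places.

-0.4724

Δs = (3.5 − 1)/5 = 0.5.
Left endpoints: 1, 1.5, 2, 2.5, 3.
f(1) ≈ 0.9093, f(1.5) ≈ 0.1411, f(2) ≈ -0.7568, f(2.5) ≈ -0.9589, f(3) ≈ -0.2794.
Sum = Δs · [f(1) + f(1.5) + f(2) + f(2.5) + f(3)].
Sum ≈ -0.4724.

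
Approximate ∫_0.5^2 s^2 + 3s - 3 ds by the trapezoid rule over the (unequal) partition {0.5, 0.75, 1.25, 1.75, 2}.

3.796875

Subinterval widths: 0.25, 0.5, 0.5, 0.25.
f(0.5) = -1.25, f(0.75) = -0.1875, f(1.25) = 2.3125, f(1.75) = 5.3125, f(2) = 7.
On each subinterval the trapezoid contributes (Δs_i/2)·[f(s_{i-1}) + f(s_i)].
Sum = 3.796875.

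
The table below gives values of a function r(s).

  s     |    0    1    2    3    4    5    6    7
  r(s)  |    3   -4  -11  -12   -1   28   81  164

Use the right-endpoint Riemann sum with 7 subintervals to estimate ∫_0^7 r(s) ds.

245

Δs = 1.
Sum = 1·[(-4) + (-11) + (-12) + (-1) + 28 + 81 + 164] = 245.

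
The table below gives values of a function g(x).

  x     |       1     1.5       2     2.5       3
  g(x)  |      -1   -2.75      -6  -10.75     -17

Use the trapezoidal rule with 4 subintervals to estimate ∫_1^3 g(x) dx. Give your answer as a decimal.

Δx = 0.5.
T_4 = (0.5/2)·[(-1) + 2·(-2.75) + 2·(-6) + 2·(-10.75) + (-17)] = -14.25.

-14.25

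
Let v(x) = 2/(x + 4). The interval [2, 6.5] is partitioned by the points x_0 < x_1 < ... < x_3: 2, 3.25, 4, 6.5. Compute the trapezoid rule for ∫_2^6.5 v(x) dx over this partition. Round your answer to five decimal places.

1.12854

Subinterval widths: 1.25, 0.75, 2.5.
v(2) = 1/3, v(3.25) = 8/29, v(4) = 0.25, v(6.5) = 4/21.
On each subinterval the trapezoid contributes (Δx_i/2)·[v(x_{i-1}) + v(x_i)].
Sum ≈ 1.12854.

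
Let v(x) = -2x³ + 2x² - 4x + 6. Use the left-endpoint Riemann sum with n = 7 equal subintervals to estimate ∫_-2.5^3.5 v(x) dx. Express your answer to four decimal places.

62.0510

Δx = (3.5 − (-2.5))/7 = 6/7.
Left endpoints: -2.5, -23/14, -11/14, 1/14, 13/14, 25/14, 37/14.
v(-2.5) = 59.75, v(-23/14) = 36821/1372, v(-11/14) = 15569/1372, v(1/14) = 7853/1372, v(13/14) = 3305/1372, v(25/14) = -8443/1372, v(37/14) = -37759/1372.
Sum = Δx · [v(-2.5) + v(-23/14) + v(-11/14) + ...].
Sum ≈ 62.0510.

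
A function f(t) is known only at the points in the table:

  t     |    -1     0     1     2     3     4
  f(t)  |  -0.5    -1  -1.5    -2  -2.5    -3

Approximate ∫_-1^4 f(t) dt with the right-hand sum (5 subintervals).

Δt = 1.
Sum = 1·[(-1) + (-1.5) + (-2) + (-2.5) + (-3)] = -10.

-10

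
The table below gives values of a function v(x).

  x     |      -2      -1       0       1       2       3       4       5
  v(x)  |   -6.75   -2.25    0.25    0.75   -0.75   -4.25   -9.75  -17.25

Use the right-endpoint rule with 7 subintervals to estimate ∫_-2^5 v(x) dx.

Δx = 1.
Sum = 1·[(-2.25) + 0.25 + 0.75 + (-0.75) + (-4.25) + (-9.75) + (-17.25)] = -33.25.

-33.25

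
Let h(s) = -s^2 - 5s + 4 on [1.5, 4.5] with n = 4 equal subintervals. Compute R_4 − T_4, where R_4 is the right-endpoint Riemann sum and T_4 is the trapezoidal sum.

-12.375

R_4 = -74.90625.
T_4 = -62.53125.
R_4 − T_4 = -12.375.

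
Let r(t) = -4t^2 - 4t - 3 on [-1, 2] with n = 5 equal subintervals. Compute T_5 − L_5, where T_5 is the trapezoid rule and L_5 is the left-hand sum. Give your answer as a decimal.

-7.2

T_5 = -27.72.
L_5 = -20.52.
T_5 − L_5 = -7.2.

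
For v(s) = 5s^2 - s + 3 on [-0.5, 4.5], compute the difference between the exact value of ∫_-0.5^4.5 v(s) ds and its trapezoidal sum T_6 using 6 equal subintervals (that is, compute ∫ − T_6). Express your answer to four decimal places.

-2.8935

Exact integral: ∫_-0.5^4.5 v(s) ds ≈ 157.083333.
T_6 ≈ 159.976852.
Error ≈ 157.083333 − 159.976852 ≈ -2.8935.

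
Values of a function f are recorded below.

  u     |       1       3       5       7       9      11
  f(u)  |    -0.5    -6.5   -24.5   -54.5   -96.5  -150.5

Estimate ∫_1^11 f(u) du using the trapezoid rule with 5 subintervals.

-515

Δu = 2.
T_5 = (2/2)·[(-0.5) + 2·(-6.5) + 2·(-24.5) + 2·(-54.5) + 2·(-96.5) + (-150.5)] = -515.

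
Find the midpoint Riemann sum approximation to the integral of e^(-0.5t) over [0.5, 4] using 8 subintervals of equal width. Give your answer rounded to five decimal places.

1.28437

Δt = (4 − 0.5)/8 = 0.4375.
Midpoints: 0.71875, 1.15625, 1.59375, 2.03125, 2.46875, 2.90625, 3.34375, 3.78125.
f(0.71875) ≈ 0.69811, f(1.15625) ≈ 0.56095, f(1.59375) ≈ 0.45074, f(2.03125) ≈ 0.36218, f(2.46875) ≈ 0.29102, f(2.90625) ≈ 0.23384, f(3.34375) ≈ 0.18789, f(3.78125) ≈ 0.15098.
Sum = Δt · [f(0.71875) + f(1.15625) + f(1.59375) + ...].
Sum ≈ 1.28437.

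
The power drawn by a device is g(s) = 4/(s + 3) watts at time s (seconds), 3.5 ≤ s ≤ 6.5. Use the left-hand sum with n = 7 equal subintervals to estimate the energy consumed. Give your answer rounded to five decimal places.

Δs = (6.5 − 3.5)/7 = 3/7.
Left endpoints: 3.5, 55/14, 61/14, 67/14, 73/14, 79/14, 85/14.
g(3.5) = 8/13, g(55/14) = 56/97, g(61/14) = 56/103, g(67/14) = 56/109, g(73/14) = 56/115, g(79/14) = 56/121, g(85/14) = 56/127.
Sum = Δs · [g(3.5) + g(55/14) + g(61/14) + ...].
Sum ≈ 1.56037.

1.56037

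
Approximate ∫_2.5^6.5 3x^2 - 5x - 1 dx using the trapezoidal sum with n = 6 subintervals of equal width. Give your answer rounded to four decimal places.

165.8889

Δx = (6.5 − 2.5)/6 = 2/3.
f(2.5) = 5.25, f(19/6) = 13.25, f(23/6) = 287/12, f(4.5) = 37.25, f(31/6) = 53.25, f(35/6) = 863/12, f(6.5) = 93.25.
T_6 = (Δx/2)·[f(x_0) + 2f(x_1) + ... + 2f(x_{5}) + f(x_6)].
Sum ≈ 165.8889.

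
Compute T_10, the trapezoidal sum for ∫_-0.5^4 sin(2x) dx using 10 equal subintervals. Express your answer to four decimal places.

0.3194

Δx = (4 − (-0.5))/10 = 0.45.
f(-0.5) ≈ -0.8415, f(-0.05) ≈ -0.0998, f(0.4) ≈ 0.7174, f(0.85) ≈ 0.9917, f(1.3) ≈ 0.5155, f(1.75) ≈ -0.3508, f(2.2) ≈ -0.9516, f(2.65) ≈ -0.8323, f(3.1) ≈ -0.0831, f(3.55) ≈ 0.7290, f(4) ≈ 0.9894.
T_10 = (Δx/2)·[f(x_0) + 2f(x_1) + ... + 2f(x_{9}) + f(x_10)].
Sum ≈ 0.3194.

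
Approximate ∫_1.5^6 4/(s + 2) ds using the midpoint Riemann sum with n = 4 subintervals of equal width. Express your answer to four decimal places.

Δs = (6 − 1.5)/4 = 1.125.
Midpoints: 2.0625, 3.1875, 4.3125, 5.4375.
f(2.0625) = 64/65, f(3.1875) = 64/83, f(4.3125) = 64/101, f(5.4375) = 64/119.
Sum = Δs · [f(2.0625) + f(3.1875) + f(4.3125) + f(5.4375)].
Sum ≈ 3.2931.

3.2931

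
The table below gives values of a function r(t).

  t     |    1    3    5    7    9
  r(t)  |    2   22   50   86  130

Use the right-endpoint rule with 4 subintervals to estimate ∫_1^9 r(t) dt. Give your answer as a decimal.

Δt = 2.
Sum = 2·[22 + 50 + 86 + 130] = 576.

576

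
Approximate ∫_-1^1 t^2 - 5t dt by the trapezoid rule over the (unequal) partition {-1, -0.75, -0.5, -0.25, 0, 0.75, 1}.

0.75

Subinterval widths: 0.25, 0.25, 0.25, 0.25, 0.75, 0.25.
f(-1) = 6, f(-0.75) = 4.3125, f(-0.5) = 2.75, f(-0.25) = 1.3125, f(0) = 0, f(0.75) = -3.1875, f(1) = -4.
On each subinterval the trapezoid contributes (Δt_i/2)·[f(t_{i-1}) + f(t_i)].
Sum = 0.75.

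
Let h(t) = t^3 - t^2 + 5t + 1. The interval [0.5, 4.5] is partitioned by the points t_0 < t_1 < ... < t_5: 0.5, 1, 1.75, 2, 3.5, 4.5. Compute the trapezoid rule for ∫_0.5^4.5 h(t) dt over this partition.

132.3359375

Subinterval widths: 0.5, 0.75, 0.25, 1.5, 1.
h(0.5) = 3.375, h(1) = 6, h(1.75) = 12.046875, h(2) = 15, h(3.5) = 49.125, h(4.5) = 94.375.
On each subinterval the trapezoid contributes (Δt_i/2)·[h(t_{i-1}) + h(t_i)].
Sum = 132.3359375.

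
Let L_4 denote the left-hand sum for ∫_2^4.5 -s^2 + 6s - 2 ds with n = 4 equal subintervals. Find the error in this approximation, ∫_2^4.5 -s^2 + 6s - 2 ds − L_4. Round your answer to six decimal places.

-0.227865

Exact integral: ∫_2^4.5 f(s) ds ≈ 16.04166667.
L_4 = 16.26953125.
Error ≈ 16.04166667 − 16.26953125 ≈ -0.227865.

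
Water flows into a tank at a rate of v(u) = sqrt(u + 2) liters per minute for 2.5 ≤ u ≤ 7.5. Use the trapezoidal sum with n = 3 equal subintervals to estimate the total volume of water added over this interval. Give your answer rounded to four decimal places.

Δu = (7.5 − 2.5)/3 = 5/3.
v(2.5) ≈ 2.1213, v(25/6) ≈ 2.4833, v(35/6) ≈ 2.7988, v(7.5) ≈ 3.0822.
T_3 = (Δu/2)·[v(u_0) + 2v(u_1) + 2v(u_2) + v(u_3)].
Sum ≈ 13.1398.

13.1398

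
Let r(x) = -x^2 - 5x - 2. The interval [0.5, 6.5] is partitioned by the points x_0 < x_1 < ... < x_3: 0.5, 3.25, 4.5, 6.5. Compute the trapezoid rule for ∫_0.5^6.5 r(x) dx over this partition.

-213.625

Subinterval widths: 2.75, 1.25, 2.
r(0.5) = -4.75, r(3.25) = -28.8125, r(4.5) = -44.75, r(6.5) = -76.75.
On each subinterval the trapezoid contributes (Δx_i/2)·[r(x_{i-1}) + r(x_i)].
Sum = -213.625.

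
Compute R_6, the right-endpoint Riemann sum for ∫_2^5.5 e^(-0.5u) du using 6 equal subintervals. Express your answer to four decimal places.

0.5236

Δu = (5.5 − 2)/6 = 7/12.
Right endpoints: 31/12, 19/6, 3.75, 13/3, 59/12, 5.5.
f(31/12) ≈ 0.2748, f(19/6) ≈ 0.2053, f(3.75) ≈ 0.1534, f(13/3) ≈ 0.1146, f(59/12) ≈ 0.0856, f(5.5) ≈ 0.0639.
Sum = Δu · [f(31/12) + f(19/6) + f(3.75) + ...].
Sum ≈ 0.5236.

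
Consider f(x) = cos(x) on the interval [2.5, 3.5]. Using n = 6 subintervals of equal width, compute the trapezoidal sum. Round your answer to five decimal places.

Δx = (3.5 − 2.5)/6 = 1/6.
f(2.5) ≈ -0.80114, f(8/3) ≈ -0.88933, f(17/6) ≈ -0.95286, f(3) ≈ -0.98999, f(19/6) ≈ -0.99969, f(10/3) ≈ -0.98167, f(3.5) ≈ -0.93646.
T_6 = (Δx/2)·[f(x_0) + 2f(x_1) + ... + 2f(x_{5}) + f(x_6)].
Sum ≈ -0.94706.

-0.94706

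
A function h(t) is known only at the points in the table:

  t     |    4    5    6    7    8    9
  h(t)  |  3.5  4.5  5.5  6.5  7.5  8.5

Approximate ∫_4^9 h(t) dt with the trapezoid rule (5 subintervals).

Δt = 1.
T_5 = (1/2)·[3.5 + 2·4.5 + 2·5.5 + 2·6.5 + 2·7.5 + 8.5] = 30.

30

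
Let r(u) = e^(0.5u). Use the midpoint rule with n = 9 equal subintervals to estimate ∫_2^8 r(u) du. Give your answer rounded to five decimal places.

Δu = (8 − 2)/9 = 2/3.
Midpoints: 7/3, 3, 11/3, 13/3, 5, 17/3, 19/3, 7, 23/3.
r(7/3) ≈ 3.21127, r(3) ≈ 4.48169, r(11/3) ≈ 6.25470, r(13/3) ≈ 8.72914, r(5) ≈ 12.18249, r(17/3) ≈ 17.00204, r(19/3) ≈ 23.72826, r(7) ≈ 33.11545, r(23/3) ≈ 46.21634.
Sum = Δu · [r(7/3) + r(3) + r(11/3) + ...].
Sum ≈ 103.28092.

103.28092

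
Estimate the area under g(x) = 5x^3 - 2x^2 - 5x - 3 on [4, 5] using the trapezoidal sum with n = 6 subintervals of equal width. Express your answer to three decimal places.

395.387

Δx = (5 − 4)/6 = 1/6.
g(4) = 265, g(25/6) = 65477/216, g(13/3) = 9305/27, g(4.5) = 389.625, g(14/3) = 11833/27, g(29/6) = 105985/216, g(5) = 547.
T_6 = (Δx/2)·[g(x_0) + 2g(x_1) + ... + 2g(x_{5}) + g(x_6)].
Sum ≈ 395.387.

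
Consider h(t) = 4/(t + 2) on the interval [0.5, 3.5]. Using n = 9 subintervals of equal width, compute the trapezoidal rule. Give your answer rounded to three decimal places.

3.159

Δt = (3.5 − 0.5)/9 = 1/3.
h(0.5) = 1.6, h(5/6) = 24/17, h(7/6) = 24/19, h(1.5) = 8/7, h(11/6) = 24/23, h(13/6) = 0.96, h(2.5) = 8/9, h(17/6) = 24/29, h(19/6) = 24/31, h(3.5) = 8/11.
T_9 = (Δt/2)·[h(t_0) + 2h(t_1) + ... + 2h(t_{8}) + h(t_9)].
Sum ≈ 3.159.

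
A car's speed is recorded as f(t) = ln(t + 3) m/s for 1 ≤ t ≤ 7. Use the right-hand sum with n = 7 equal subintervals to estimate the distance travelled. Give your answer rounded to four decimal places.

11.8642

Δt = (7 − 1)/7 = 6/7.
Right endpoints: 13/7, 19/7, 25/7, 31/7, 37/7, 43/7, 7.
f(13/7) ≈ 1.5805, f(19/7) ≈ 1.7430, f(25/7) ≈ 1.8827, f(31/7) ≈ 2.0053, f(37/7) ≈ 2.1145, f(43/7) ≈ 2.2130, f(7) ≈ 2.3026.
Sum = Δt · [f(13/7) + f(19/7) + f(25/7) + ...].
Sum ≈ 11.8642.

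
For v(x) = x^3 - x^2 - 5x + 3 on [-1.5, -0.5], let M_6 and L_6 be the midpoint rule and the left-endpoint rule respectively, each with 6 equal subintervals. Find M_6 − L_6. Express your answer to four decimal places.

M_6 ≈ 5.675926.
L_6 ≈ 5.627315.
M_6 − L_6 ≈ 0.0486.

0.0486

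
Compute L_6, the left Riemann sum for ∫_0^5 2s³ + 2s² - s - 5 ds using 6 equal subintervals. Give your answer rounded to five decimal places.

245.25463

Δs = (5 − 0)/6 = 5/6.
Left endpoints: 0, 5/6, 5/3, 2.5, 10/3, 25/6.
f(0) = -5, f(5/6) = -355/108, f(5/3) = 220/27, f(2.5) = 36.25, f(10/3) = 2375/27, f(25/6) = 18385/108.
Sum = Δs · [f(0) + f(5/6) + f(5/3) + ...].
Sum ≈ 245.25463.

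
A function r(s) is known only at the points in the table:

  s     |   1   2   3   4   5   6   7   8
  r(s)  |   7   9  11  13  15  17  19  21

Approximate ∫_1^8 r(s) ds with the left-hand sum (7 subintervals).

91

Δs = 1.
Sum = 1·[7 + 9 + 11 + 13 + 15 + 17 + 19] = 91.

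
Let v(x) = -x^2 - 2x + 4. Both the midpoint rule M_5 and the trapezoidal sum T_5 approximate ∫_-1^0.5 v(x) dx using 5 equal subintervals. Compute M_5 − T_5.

M_5 = 6.38625.
T_5 = 6.3525.
M_5 − T_5 = 0.03375.

0.03375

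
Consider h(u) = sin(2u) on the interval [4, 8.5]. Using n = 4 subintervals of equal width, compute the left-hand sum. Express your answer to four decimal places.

Δu = (8.5 − 4)/4 = 1.125.
Left endpoints: 4, 5.125, 6.25, 7.375.
h(4) ≈ 0.9894, h(5.125) ≈ -0.7347, h(6.25) ≈ -0.0663, h(7.375) ≈ 0.8180.
Sum = Δu · [h(4) + h(5.125) + h(6.25) + h(7.375)].
Sum ≈ 1.1322.

1.1322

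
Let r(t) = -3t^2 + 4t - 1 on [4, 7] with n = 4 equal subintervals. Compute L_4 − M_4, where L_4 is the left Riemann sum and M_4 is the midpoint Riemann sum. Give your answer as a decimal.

L_4 = -184.21875.
M_4 = -215.578125.
L_4 − M_4 = 31.359375.

31.359375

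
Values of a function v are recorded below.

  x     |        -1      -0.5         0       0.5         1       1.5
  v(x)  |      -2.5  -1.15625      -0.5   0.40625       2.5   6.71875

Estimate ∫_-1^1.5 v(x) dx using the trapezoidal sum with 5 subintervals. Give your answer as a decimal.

1.6796875

Δx = 0.5.
T_5 = (0.5/2)·[(-2.5) + 2·(-1.15625) + 2·(-0.5) + 2·0.40625 + 2·2.5 + 6.71875] = 1.6796875.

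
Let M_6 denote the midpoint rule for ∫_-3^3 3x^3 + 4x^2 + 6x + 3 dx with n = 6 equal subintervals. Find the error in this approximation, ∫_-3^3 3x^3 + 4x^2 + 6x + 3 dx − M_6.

2

Exact integral: ∫_-3^3 f(x) dx = 90.
M_6 = 88.
Error = 90 − 88 = 2.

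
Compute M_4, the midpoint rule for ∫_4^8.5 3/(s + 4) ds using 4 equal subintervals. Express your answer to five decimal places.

1.33741

Δs = (8.5 − 4)/4 = 1.125.
Midpoints: 4.5625, 5.6875, 6.8125, 7.9375.
f(4.5625) = 48/137, f(5.6875) = 48/155, f(6.8125) = 48/173, f(7.9375) = 48/191.
Sum = Δs · [f(4.5625) + f(5.6875) + f(6.8125) + f(7.9375)].
Sum ≈ 1.33741.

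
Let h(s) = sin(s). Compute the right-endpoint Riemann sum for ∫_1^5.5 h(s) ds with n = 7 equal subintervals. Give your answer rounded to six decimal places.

Δs = (5.5 − 1)/7 = 9/14.
Right endpoints: 23/14, 16/7, 41/14, 25/7, 59/14, 34/7, 5.5.
h(23/14) ≈ 0.997405, h(16/7) ≈ 0.755147, h(41/14) ≈ 0.211414, h(25/7) ≈ -0.416722, h(59/14) ≈ -0.878490, h(34/7) ≈ -0.989541, h(5.5) ≈ -0.705540.
Sum = Δs · [h(23/14) + h(16/7) + h(41/14) + ...].
Sum ≈ -0.659782.

-0.659782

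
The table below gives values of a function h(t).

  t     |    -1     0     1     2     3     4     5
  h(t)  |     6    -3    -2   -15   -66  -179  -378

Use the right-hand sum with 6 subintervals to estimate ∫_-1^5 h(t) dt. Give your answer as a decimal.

-643

Δt = 1.
Sum = 1·[(-3) + (-2) + (-15) + (-66) + (-179) + (-378)] = -643.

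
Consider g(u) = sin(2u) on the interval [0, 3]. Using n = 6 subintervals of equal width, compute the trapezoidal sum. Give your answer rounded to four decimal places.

Δu = (3 − 0)/6 = 0.5.
g(0) ≈ 0.0000, g(0.5) ≈ 0.8415, g(1) ≈ 0.9093, g(1.5) ≈ 0.1411, g(2) ≈ -0.7568, g(2.5) ≈ -0.9589, g(3) ≈ -0.2794.
T_6 = (Δu/2)·[g(u_0) + 2g(u_1) + ... + 2g(u_{5}) + g(u_6)].
Sum ≈ 0.0182.

0.0182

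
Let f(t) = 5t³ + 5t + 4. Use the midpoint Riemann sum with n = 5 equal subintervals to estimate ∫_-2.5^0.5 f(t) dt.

-50.4

Δt = (0.5 − (-2.5))/5 = 0.6.
Midpoints: -2.2, -1.6, -1, -0.4, 0.2.
f(-2.2) = -60.24, f(-1.6) = -24.48, f(-1) = -6, f(-0.4) = 1.68, f(0.2) = 5.04.
Sum = Δt · [f(-2.2) + f(-1.6) + f(-1) + f(-0.4) + f(0.2)].
Sum = -50.4.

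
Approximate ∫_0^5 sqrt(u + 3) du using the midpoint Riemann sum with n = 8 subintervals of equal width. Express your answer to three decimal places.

11.623

Δu = (5 − 0)/8 = 0.625.
Midpoints: 0.3125, 0.9375, 1.5625, 2.1875, 2.8125, 3.4375, 4.0625, 4.6875.
f(0.3125) ≈ 1.820, f(0.9375) ≈ 1.984, f(1.5625) ≈ 2.136, f(2.1875) ≈ 2.278, f(2.8125) ≈ 2.411, f(3.4375) ≈ 2.537, f(4.0625) ≈ 2.658, f(4.6875) ≈ 2.773.
Sum = Δu · [f(0.3125) + f(0.9375) + f(1.5625) + ...].
Sum ≈ 11.623.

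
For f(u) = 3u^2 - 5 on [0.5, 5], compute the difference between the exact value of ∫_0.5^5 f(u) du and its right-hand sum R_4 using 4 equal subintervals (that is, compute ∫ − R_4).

Exact integral: ∫_0.5^5 f(u) du = 102.375.
R_4 = 146.98828125.
Error = 102.375 − 146.98828125 = -44.61328125.

-44.61328125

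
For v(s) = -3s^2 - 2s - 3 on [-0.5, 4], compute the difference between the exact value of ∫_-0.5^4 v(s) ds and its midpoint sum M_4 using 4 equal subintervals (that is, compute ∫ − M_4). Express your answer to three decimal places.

Exact integral: ∫_-0.5^4 v(s) ds = -93.375.
M_4 ≈ -91.95117.
Error ≈ -93.375 − (-91.95117) ≈ -1.424.

-1.424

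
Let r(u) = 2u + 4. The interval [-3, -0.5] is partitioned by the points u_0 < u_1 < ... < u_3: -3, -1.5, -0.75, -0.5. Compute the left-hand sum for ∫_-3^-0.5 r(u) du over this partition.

-1.625

Subinterval widths: 1.5, 0.75, 0.25.
Left endpoints: -3, -1.5, -0.75.
r(-3) = -2, r(-1.5) = 1, r(-0.75) = 2.5.
Sum = Σ Δu_i · r(u_i).
Sum = -1.625.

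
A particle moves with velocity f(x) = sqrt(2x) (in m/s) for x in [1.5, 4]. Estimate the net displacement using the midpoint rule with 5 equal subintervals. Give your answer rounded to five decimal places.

5.81274

Δx = (4 − 1.5)/5 = 0.5.
Midpoints: 1.75, 2.25, 2.75, 3.25, 3.75.
f(1.75) ≈ 1.87083, f(2.25) ≈ 2.12132, f(2.75) ≈ 2.34521, f(3.25) ≈ 2.54951, f(3.75) ≈ 2.73861.
Sum = Δx · [f(1.75) + f(2.25) + f(2.75) + f(3.25) + f(3.75)].
Sum ≈ 5.81274.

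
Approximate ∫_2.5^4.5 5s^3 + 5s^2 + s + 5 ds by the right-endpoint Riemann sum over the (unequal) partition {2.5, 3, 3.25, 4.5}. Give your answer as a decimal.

Subinterval widths: 0.5, 0.25, 1.25.
Right endpoints: 3, 3.25, 4.5.
f(3) = 188, f(3.25) = 232.703125, f(4.5) = 566.375.
Sum = Σ Δs_i · f(s_i).
Sum = 860.14453125.

860.14453125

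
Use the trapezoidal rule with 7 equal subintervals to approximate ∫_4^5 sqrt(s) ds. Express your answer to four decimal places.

Δs = (5 − 4)/7 = 1/7.
f(4) ≈ 2.0000, f(29/7) ≈ 2.0354, f(30/7) ≈ 2.0702, f(31/7) ≈ 2.1044, f(32/7) ≈ 2.1381, f(33/7) ≈ 2.1712, f(34/7) ≈ 2.2039, f(5) ≈ 2.2361.
T_7 = (Δs/2)·[f(s_0) + 2f(s_1) + ... + 2f(s_{6}) + f(s_7)].
Sum ≈ 2.1202.

2.1202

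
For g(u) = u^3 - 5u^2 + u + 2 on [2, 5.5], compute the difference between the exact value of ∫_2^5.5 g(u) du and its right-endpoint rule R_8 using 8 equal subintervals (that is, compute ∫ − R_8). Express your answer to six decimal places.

-7.397054

Exact integral: ∫_2^5.5 g(u) du ≈ -19.06770833.
R_8 ≈ -11.67065430.
Error ≈ -19.06770833 − (-11.67065430) ≈ -7.397054.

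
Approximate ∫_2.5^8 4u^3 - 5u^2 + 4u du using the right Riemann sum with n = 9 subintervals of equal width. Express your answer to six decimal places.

Δu = (8 − 2.5)/9 = 11/18.
Right endpoints: 28/9, 67/18, 13/3, 89/18, 50/9, 37/6, 61/9, 133/18, 8.
f(28/9) = 61600/729, f(67/18) = 442937/2916, f(13/3) = 6721/27, f(89/18) = 1111165/2916, f(50/9) = 403700/729, f(37/6) = 83435/108, f(61/9) = 760243/729, f(133/18) = 3995453/2916, f(8) = 1760.
Sum = Δu · [f(28/9) + f(67/18) + f(13/3) + ...].
Sum ≈ 3890.174897.

3890.174897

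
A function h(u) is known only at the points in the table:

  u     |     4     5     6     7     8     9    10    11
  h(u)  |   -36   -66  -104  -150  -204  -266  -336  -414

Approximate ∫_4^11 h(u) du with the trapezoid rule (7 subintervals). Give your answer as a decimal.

-1351

Δu = 1.
T_7 = (1/2)·[(-36) + 2·(-66) + 2·(-104) + 2·(-150) + 2·(-204) + 2·(-266) + 2·(-336) + (-414)] = -1351.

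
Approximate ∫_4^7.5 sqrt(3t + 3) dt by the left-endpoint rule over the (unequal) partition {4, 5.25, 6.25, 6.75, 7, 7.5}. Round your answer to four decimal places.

Subinterval widths: 1.25, 1, 0.5, 0.25, 0.5.
Left endpoints: 4, 5.25, 6.25, 6.75, 7.
f(4) ≈ 3.8730, f(5.25) ≈ 4.3301, f(6.25) ≈ 4.6637, f(6.75) ≈ 4.8218, f(7) ≈ 4.8990.
Sum = Σ Δt_i · f(t_i).
Sum ≈ 15.1581.

15.1581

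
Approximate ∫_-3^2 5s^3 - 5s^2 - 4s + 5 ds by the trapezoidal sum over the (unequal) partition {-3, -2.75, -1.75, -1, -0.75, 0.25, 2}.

Subinterval widths: 0.25, 1, 0.75, 0.25, 1, 1.75.
f(-3) = -163, f(-2.75) = -125.796875, f(-1.75) = -30.109375, f(-1) = -1, f(-0.75) = 3.078125, f(0.25) = 3.765625, f(2) = 17.
On each subinterval the trapezoid contributes (Δs_i/2)·[f(s_{i-1}) + f(s_i)].
Sum = -103.8671875.

-103.8671875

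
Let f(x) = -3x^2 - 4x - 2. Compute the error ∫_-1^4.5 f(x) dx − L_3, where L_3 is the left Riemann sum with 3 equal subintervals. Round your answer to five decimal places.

Exact integral: ∫_-1^4.5 f(x) dx = -141.625.
L_3 ≈ -77.7638889.
Error ≈ -141.625 − (-77.7638889) ≈ -63.86111.

-63.86111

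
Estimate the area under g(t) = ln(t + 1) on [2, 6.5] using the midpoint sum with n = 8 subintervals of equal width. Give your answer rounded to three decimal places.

Δt = (6.5 − 2)/8 = 0.5625.
Midpoints: 2.28125, 2.84375, 3.40625, 3.96875, 4.53125, 5.09375, 5.65625, 6.21875.
g(2.28125) ≈ 1.188, g(2.84375) ≈ 1.346, g(3.40625) ≈ 1.483, g(3.96875) ≈ 1.603, g(4.53125) ≈ 1.710, g(5.09375) ≈ 1.807, g(5.65625) ≈ 1.896, g(6.21875) ≈ 1.977.
Sum = Δt · [g(2.28125) + g(2.84375) + g(3.40625) + ...].
Sum ≈ 7.319.

7.319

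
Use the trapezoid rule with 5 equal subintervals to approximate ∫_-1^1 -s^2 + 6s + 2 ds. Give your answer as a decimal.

3.28

Δs = (1 − (-1))/5 = 0.4.
f(-1) = -5, f(-0.6) = -1.96, f(-0.2) = 0.76, f(0.2) = 3.16, f(0.6) = 5.24, f(1) = 7.
T_5 = (Δs/2)·[f(s_0) + 2f(s_1) + ... + 2f(s_{4}) + f(s_5)].
Sum = 3.28.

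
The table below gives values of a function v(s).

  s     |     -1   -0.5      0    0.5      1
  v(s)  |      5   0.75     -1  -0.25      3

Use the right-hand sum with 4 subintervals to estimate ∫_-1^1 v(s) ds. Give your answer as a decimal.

Δs = 0.5.
Sum = 0.5·[0.75 + (-1) + (-0.25) + 3] = 1.25.

1.25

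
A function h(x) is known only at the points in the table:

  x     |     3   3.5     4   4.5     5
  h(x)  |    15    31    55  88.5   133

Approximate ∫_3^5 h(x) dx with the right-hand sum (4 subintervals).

153.75

Δx = 0.5.
Sum = 0.5·[31 + 55 + 88.5 + 133] = 153.75.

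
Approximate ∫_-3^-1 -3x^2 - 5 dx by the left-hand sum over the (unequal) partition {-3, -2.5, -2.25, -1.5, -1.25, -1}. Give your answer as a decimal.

Subinterval widths: 0.5, 0.25, 0.75, 0.25, 0.25.
Left endpoints: -3, -2.5, -2.25, -1.5, -1.25.
f(-3) = -32, f(-2.5) = -23.75, f(-2.25) = -20.1875, f(-1.5) = -11.75, f(-1.25) = -9.6875.
Sum = Σ Δx_i · f(x_i).
Sum = -42.4375.

-42.4375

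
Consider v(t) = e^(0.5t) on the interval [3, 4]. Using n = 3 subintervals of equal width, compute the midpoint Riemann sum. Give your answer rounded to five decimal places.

Δt = (4 − 3)/3 = 1/3.
Midpoints: 19/6, 3.5, 23/6.
v(19/6) ≈ 4.87117, v(3.5) ≈ 5.75460, v(23/6) ≈ 6.79826.
Sum = Δt · [v(19/6) + v(3.5) + v(23/6)].
Sum ≈ 5.80801.

5.80801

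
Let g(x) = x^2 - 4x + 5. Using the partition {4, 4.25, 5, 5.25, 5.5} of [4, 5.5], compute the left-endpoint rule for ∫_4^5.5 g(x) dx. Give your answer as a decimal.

11.1875

Subinterval widths: 0.25, 0.75, 0.25, 0.25.
Left endpoints: 4, 4.25, 5, 5.25.
g(4) = 5, g(4.25) = 6.0625, g(5) = 10, g(5.25) = 11.5625.
Sum = Σ Δx_i · g(x_i).
Sum = 11.1875.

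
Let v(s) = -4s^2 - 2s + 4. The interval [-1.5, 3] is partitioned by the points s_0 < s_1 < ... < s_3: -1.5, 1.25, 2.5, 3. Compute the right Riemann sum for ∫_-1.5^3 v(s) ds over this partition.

Subinterval widths: 2.75, 1.25, 0.5.
Right endpoints: 1.25, 2.5, 3.
v(1.25) = -4.75, v(2.5) = -26, v(3) = -38.
Sum = Σ Δs_i · v(s_i).
Sum = -64.5625.

-64.5625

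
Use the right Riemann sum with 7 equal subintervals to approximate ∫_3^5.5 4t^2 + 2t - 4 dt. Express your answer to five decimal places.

213.36735

Δt = (5.5 − 3)/7 = 5/14.
Right endpoints: 47/14, 26/7, 57/14, 31/7, 67/14, 36/7, 5.5.
f(47/14) = 2342/49, f(26/7) = 2872/49, f(57/14) = 3452/49, f(31/7) = 4082/49, f(67/14) = 4762/49, f(36/7) = 5492/49, f(5.5) = 128.
Sum = Δt · [f(47/14) + f(26/7) + f(57/14) + ...].
Sum ≈ 213.36735.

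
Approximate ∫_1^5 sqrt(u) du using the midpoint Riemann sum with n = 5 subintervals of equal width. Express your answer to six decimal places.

6.794101

Δu = (5 − 1)/5 = 0.8.
Midpoints: 1.4, 2.2, 3, 3.8, 4.6.
f(1.4) ≈ 1.183216, f(2.2) ≈ 1.483240, f(3) ≈ 1.732051, f(3.8) ≈ 1.949359, f(4.6) ≈ 2.144761.
Sum = Δu · [f(1.4) + f(2.2) + f(3) + f(3.8) + f(4.6)].
Sum ≈ 6.794101.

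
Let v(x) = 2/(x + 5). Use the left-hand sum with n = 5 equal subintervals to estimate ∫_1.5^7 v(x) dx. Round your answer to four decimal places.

Δx = (7 − 1.5)/5 = 1.1.
Left endpoints: 1.5, 2.6, 3.7, 4.8, 5.9.
v(1.5) = 4/13, v(2.6) = 5/19, v(3.7) = 20/87, v(4.8) = 10/49, v(5.9) = 20/109.
Sum = Δx · [v(1.5) + v(2.6) + v(3.7) + v(4.8) + v(5.9)].
Sum ≈ 1.3071.

1.3071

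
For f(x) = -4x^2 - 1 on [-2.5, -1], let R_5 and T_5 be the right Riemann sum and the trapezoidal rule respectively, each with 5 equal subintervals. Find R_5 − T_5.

R_5 = -17.94.
T_5 = -21.09.
R_5 − T_5 = 3.15.

3.15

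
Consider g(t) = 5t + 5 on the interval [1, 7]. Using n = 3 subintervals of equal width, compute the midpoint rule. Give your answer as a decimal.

Δt = (7 − 1)/3 = 2.
Midpoints: 2, 4, 6.
g(2) = 15, g(4) = 25, g(6) = 35.
Sum = Δt · [g(2) + g(4) + g(6)].
Sum = 150.

150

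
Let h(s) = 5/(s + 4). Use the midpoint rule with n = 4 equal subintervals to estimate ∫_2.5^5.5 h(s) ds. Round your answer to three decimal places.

1.896

Δs = (5.5 − 2.5)/4 = 0.75.
Midpoints: 2.875, 3.625, 4.375, 5.125.
h(2.875) = 8/11, h(3.625) = 40/61, h(4.375) = 40/67, h(5.125) = 40/73.
Sum = Δs · [h(2.875) + h(3.625) + h(4.375) + h(5.125)].
Sum ≈ 1.896.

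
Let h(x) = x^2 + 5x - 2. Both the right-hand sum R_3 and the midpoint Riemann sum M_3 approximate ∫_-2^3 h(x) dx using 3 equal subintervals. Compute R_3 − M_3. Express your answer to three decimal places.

28.472

R_3 ≈ 41.48148.
M_3 ≈ 13.00926.
R_3 − M_3 ≈ 28.472.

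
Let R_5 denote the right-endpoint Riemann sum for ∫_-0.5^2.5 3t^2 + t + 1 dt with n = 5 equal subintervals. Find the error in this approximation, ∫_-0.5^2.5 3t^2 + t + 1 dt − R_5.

-6.84

Exact integral: ∫_-0.5^2.5 f(t) dt = 21.75.
R_5 = 28.59.
Error = 21.75 − 28.59 = -6.84.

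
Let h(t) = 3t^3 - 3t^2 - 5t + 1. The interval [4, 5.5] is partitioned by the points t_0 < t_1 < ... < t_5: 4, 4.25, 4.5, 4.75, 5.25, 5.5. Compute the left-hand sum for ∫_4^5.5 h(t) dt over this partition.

Subinterval widths: 0.25, 0.25, 0.25, 0.5, 0.25.
Left endpoints: 4, 4.25, 4.5, 4.75, 5.25.
h(4) = 125, h(4.25) = 155.859375, h(4.5) = 191.125, h(4.75) = 231.078125, h(5.25) = 326.171875.
Sum = Σ Δt_i · h(t_i).
Sum = 315.078125.

315.078125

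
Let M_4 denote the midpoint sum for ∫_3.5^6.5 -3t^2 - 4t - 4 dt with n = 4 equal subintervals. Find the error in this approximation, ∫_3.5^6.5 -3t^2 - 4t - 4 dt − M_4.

-0.421875

Exact integral: ∫_3.5^6.5 f(t) dt = -303.75.
M_4 = -303.328125.
Error = -303.75 − (-303.328125) = -0.421875.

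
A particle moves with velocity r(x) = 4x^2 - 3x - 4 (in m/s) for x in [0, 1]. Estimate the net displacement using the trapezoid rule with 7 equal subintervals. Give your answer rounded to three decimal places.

-4.153

Δx = (1 − 0)/7 = 1/7.
r(0) = -4, r(1/7) = -213/49, r(2/7) = -222/49, r(3/7) = -223/49, r(4/7) = -216/49, r(5/7) = -201/49, r(6/7) = -178/49, r(1) = -3.
T_7 = (Δx/2)·[r(x_0) + 2r(x_1) + ... + 2r(x_{6}) + r(x_7)].
Sum ≈ -4.153.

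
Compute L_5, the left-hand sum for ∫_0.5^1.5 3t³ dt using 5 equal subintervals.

2.835

Δt = (1.5 − 0.5)/5 = 0.2.
Left endpoints: 0.5, 0.7, 0.9, 1.1, 1.3.
f(0.5) = 0.375, f(0.7) = 1.029, f(0.9) = 2.187, f(1.1) = 3.993, f(1.3) = 6.591.
Sum = Δt · [f(0.5) + f(0.7) + f(0.9) + f(1.1) + f(1.3)].
Sum = 2.835.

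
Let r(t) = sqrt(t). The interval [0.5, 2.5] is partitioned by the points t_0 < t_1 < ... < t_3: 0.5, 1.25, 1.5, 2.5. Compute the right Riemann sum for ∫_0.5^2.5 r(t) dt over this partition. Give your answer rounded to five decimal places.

2.72585

Subinterval widths: 0.75, 0.25, 1.
Right endpoints: 1.25, 1.5, 2.5.
r(1.25) ≈ 1.11803, r(1.5) ≈ 1.22474, r(2.5) ≈ 1.58114.
Sum = Σ Δt_i · r(t_i).
Sum ≈ 2.72585.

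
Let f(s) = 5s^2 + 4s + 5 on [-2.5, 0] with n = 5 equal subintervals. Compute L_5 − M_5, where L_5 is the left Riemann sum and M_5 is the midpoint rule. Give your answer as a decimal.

6.09375

L_5 = 31.875.
M_5 = 25.78125.
L_5 − M_5 = 6.09375.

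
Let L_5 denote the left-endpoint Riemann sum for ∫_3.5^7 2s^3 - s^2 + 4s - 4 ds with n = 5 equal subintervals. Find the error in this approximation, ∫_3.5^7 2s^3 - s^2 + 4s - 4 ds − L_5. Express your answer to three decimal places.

193.407

Exact integral: ∫_3.5^7 f(s) ds ≈ 1084.92708.
L_5 = 891.52.
Error ≈ 1084.92708 − 891.52 ≈ 193.407.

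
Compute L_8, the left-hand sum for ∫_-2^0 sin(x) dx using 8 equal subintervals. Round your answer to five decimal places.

Δx = (0 − (-2))/8 = 0.25.
Left endpoints: -2, -1.75, -1.5, -1.25, -1, -0.75, -0.5, -0.25.
f(-2) ≈ -0.90930, f(-1.75) ≈ -0.98399, f(-1.5) ≈ -0.99749, f(-1.25) ≈ -0.94898, f(-1) ≈ -0.84147, f(-0.75) ≈ -0.68164, f(-0.5) ≈ -0.47943, f(-0.25) ≈ -0.24740.
Sum = Δx · [f(-2) + f(-1.75) + f(-1.5) + ...].
Sum ≈ -1.52243.

-1.52243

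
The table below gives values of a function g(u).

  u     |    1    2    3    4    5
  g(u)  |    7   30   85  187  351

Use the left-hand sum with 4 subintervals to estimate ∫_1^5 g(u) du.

Δu = 1.
Sum = 1·[7 + 30 + 85 + 187] = 309.

309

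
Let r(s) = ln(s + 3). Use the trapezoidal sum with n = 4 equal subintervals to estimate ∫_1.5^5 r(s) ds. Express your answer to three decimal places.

6.361

Δs = (5 − 1.5)/4 = 0.875.
r(1.5) ≈ 1.504, r(2.375) ≈ 1.682, r(3.25) ≈ 1.833, r(4.125) ≈ 1.964, r(5) ≈ 2.079.
T_4 = (Δs/2)·[r(s_0) + 2r(s_1) + 2r(s_2) + 2r(s_3) + r(s_4)].
Sum ≈ 6.361.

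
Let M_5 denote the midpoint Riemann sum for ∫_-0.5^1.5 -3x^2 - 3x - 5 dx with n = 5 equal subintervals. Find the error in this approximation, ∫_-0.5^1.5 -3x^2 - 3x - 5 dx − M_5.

Exact integral: ∫_-0.5^1.5 f(x) dx = -16.5.
M_5 = -16.42.
Error = -16.5 − (-16.42) = -0.08.

-0.08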